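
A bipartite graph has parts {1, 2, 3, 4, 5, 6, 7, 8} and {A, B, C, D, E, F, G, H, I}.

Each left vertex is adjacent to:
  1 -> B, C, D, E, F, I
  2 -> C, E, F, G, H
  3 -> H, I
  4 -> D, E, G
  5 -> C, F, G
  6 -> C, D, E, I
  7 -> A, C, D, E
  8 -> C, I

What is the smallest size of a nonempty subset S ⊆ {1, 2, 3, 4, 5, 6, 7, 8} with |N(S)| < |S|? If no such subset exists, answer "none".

A matching saturating every left vertex exists, for instance 1→B, 2→H, 3→I, 4→G, 5→F, 6→E, 7→D, 8→C.
By Hall's marriage theorem, this means |N(S)| ≥ |S| for every subset S, so no violating subset exists.

none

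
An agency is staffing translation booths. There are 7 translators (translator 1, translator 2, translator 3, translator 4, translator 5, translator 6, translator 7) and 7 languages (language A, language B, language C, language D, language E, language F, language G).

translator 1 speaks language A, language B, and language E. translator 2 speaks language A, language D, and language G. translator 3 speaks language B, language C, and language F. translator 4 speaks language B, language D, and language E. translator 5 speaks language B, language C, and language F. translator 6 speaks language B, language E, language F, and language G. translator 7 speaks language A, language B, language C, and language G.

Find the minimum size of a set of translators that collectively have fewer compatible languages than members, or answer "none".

none

A matching saturating every translator exists, for instance translator 1→language E, translator 2→language A, translator 3→language C, translator 4→language D, translator 5→language F, translator 6→language G, translator 7→language B.
By Hall's marriage theorem, this means |N(S)| ≥ |S| for every subset S, so no violating subset exists.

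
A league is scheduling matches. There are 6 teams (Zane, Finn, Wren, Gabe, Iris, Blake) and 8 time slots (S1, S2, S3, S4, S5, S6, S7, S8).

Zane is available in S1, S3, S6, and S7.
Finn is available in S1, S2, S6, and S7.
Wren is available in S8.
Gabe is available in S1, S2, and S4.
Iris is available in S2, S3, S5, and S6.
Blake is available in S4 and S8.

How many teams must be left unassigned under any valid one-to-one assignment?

For example, pair Zane-S3, Finn-S7, Wren-S8, Gabe-S2, Iris-S6, Blake-S4.
All 6 teams are matched, so no larger matching exists.
That matches 6 of the 6, leaving 0 unmatched; no matching can do better.

0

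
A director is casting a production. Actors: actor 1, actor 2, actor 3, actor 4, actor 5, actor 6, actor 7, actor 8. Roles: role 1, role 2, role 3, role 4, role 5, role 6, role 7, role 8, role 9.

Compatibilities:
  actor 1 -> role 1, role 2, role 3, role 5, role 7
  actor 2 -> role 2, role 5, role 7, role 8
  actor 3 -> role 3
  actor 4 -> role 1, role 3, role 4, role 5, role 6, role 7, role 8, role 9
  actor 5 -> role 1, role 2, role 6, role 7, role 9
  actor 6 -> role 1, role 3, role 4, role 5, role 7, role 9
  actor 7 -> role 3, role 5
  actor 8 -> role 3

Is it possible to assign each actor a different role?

The set {actor 3, actor 8} has only 1 neighbour ({role 3}), so by Hall's theorem at most 7 of the 8 actors can be matched.
Hence no matching covers every actor.

No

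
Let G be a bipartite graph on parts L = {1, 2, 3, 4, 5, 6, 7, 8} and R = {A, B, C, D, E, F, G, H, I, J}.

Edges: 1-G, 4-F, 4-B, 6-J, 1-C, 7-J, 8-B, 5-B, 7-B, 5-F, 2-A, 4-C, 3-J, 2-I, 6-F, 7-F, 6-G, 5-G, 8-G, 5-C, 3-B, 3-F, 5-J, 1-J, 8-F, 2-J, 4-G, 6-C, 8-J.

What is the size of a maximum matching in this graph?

6

For example, pair 1-C, 2-I, 3-F, 4-B, 5-G, 6-J.
The set {1, 3, 4, 5, 6, 7, 8} has only 5 neighbours ({B, C, F, G, J}), so by Hall's theorem at most 6 of the 8 left vertices can be matched.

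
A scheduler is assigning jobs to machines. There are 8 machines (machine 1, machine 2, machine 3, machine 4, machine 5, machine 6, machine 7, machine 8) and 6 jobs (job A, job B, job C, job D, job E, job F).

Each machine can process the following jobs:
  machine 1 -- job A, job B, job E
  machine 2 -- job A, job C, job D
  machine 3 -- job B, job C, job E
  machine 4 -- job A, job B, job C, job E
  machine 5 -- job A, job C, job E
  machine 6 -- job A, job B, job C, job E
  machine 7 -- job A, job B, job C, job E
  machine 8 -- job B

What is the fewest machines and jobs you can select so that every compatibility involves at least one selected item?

A maximum matching has 5 edges (e.g. machine 1–job B, machine 2–job D, machine 3–job C, machine 4–job E, machine 5–job A).
By König's theorem the minimum vertex cover has the same size. One such cover is {machine 2, job A, job B, job C, job E}.

5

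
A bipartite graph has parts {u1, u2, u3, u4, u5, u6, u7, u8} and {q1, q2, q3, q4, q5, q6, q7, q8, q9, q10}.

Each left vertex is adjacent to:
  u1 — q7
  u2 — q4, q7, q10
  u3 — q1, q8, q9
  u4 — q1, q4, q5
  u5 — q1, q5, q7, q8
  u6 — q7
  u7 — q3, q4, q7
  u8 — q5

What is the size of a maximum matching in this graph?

A valid assignment of size 7: u1→q7, u2→q10, u3→q9, u4→q4, u5→q8, u7→q3, u8→q5.
The set {u1, u6} has only 1 neighbour ({q7}), so by Hall's theorem at most 7 of the 8 left vertices can be matched.

7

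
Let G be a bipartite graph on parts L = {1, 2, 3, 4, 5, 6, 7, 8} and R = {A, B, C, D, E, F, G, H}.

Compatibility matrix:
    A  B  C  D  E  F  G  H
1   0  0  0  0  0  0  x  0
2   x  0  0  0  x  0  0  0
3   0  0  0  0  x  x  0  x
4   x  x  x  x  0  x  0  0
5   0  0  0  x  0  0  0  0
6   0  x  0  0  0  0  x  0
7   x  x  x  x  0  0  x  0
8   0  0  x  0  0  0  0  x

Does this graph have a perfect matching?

For example, pair 1-G, 2-E, 3-H, 4-F, 5-D, 6-B, 7-A, 8-C.
All 8 left vertices are covered.

Yes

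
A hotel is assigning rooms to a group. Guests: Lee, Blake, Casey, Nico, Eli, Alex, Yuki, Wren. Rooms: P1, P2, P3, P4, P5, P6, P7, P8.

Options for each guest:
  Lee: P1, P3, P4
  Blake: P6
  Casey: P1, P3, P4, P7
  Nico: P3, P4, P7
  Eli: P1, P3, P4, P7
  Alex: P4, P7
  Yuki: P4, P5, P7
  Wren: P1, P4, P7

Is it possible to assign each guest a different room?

The set {Lee, Casey, Nico, Eli, Alex, Wren} has only 4 neighbours ({P1, P3, P4, P7}), so by Hall's theorem at most 6 of the 8 guests can be matched.
Hence no matching covers every guest.

No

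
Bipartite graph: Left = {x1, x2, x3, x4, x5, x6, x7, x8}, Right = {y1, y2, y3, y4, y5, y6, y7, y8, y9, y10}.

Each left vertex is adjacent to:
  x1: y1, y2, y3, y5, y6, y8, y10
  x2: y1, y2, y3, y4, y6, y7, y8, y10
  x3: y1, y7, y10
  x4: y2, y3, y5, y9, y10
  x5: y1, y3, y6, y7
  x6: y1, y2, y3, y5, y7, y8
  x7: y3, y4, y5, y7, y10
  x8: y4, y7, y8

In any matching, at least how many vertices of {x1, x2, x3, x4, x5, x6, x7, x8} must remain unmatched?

0

A valid assignment of size 8: x1-y2, x2-y4, x3-y10, x4-y9, x5-y6, x6-y1, x7-y3, x8-y7.
This saturates every left vertex, so 8 is the maximum.
That matches 8 of the 8, leaving 0 unmatched; no matching can do better.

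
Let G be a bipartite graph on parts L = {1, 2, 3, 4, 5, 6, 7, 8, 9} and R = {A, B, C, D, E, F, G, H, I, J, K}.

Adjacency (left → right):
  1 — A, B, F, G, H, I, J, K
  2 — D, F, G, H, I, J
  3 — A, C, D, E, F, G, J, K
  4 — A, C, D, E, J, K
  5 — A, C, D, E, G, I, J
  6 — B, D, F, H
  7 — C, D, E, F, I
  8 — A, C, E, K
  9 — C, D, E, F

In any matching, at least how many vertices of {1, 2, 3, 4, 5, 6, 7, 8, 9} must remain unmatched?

0

One maximum matching: 1→G, 2→H, 3→K, 4→A, 5→J, 6→B, 7→F, 8→C, 9→E.
This saturates every left vertex, so 9 is the maximum.
That matches 9 of the 9, leaving 0 unmatched; no matching can do better.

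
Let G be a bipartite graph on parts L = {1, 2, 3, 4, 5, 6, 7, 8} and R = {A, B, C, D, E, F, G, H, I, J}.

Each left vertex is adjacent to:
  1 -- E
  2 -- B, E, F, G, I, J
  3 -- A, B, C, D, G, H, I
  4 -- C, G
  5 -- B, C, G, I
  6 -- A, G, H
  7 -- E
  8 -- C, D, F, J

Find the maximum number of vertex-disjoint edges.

7

A valid assignment of size 7: 1-E, 2-G, 3-A, 4-C, 5-B, 6-H, 8-J.
The set {1, 7} has only 1 neighbour ({E}), so by Hall's theorem at most 7 of the 8 left vertices can be matched.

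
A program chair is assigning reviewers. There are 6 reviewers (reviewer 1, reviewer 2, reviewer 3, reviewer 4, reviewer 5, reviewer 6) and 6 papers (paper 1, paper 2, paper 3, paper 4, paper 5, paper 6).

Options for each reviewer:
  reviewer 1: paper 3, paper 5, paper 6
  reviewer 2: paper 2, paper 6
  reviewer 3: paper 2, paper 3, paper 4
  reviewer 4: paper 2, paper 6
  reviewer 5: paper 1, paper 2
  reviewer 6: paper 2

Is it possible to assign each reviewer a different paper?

No

The set {reviewer 2, reviewer 4, reviewer 6} has only 2 neighbours ({paper 2, paper 6}), so by Hall's theorem at most 5 of the 6 reviewers can be matched.
Hence no matching covers every reviewer.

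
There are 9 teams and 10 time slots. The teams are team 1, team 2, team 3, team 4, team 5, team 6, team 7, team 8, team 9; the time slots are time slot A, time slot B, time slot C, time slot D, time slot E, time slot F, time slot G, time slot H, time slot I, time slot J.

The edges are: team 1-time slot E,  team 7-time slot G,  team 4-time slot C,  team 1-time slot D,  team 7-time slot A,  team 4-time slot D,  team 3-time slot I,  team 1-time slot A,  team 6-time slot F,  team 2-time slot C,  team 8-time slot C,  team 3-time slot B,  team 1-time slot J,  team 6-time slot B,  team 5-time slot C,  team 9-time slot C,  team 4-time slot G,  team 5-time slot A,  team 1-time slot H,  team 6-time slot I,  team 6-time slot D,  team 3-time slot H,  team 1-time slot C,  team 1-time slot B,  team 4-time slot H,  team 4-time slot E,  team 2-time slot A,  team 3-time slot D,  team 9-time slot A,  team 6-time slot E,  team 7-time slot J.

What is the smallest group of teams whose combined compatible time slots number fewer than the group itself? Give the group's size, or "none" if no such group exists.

3

Take S = {team 2, team 5, team 8}. Its neighbourhood is {time slot A, time slot C}, so |N(S)| = 2 < |S| = 3.
Every subset of size less than 3 has at least as many neighbours as members, so 3 is the minimum.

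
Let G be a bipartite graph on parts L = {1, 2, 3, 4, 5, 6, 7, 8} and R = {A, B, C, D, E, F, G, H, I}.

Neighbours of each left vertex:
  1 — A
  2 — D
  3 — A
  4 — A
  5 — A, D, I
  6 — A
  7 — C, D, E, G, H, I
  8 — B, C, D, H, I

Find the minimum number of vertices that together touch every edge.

5

The 5 edges 1–A, 2–D, 5–I, 7–G, 8–H form a matching, so any vertex cover needs at least 5 vertices (one per matched edge).
Conversely {2, 5, 7, 8, A} meets every edge and has exactly 5 vertices, so 5 is optimal.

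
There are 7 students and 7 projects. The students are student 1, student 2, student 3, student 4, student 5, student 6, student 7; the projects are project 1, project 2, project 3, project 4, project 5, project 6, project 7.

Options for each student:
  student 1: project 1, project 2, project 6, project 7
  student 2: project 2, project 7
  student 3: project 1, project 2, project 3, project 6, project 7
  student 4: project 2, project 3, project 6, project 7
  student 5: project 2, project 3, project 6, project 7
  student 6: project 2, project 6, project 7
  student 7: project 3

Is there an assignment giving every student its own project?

No

The set {student 1, student 2, student 3, student 4, student 5, student 6, student 7} has only 5 neighbours ({project 1, project 2, project 3, project 6, project 7}), so by Hall's theorem at most 5 of the 7 students can be matched.
Hence no matching covers every student.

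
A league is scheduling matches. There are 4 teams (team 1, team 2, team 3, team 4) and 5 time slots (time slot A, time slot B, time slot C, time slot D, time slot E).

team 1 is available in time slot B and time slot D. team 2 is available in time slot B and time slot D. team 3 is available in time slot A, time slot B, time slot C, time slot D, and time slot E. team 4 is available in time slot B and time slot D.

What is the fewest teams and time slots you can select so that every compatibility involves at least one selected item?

{team 3, time slot B, time slot D} is a vertex cover of size 3: every edge has an endpoint in this set.
No smaller cover exists because team 1–time slot B, team 2–time slot D, team 3–time slot C is a matching of size 3, and a cover must include an endpoint of each of these disjoint edges (König's theorem).

3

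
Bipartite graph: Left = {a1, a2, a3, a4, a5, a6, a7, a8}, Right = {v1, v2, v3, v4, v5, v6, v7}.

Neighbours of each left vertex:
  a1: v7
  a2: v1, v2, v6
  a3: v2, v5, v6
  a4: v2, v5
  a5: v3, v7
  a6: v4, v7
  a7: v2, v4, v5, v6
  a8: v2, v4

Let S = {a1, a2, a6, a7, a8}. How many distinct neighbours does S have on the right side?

The union of neighbours of {a1, a2, a6, a7, a8} is {v1, v2, v4, v5, v6, v7}, which has 6 elements.
Since |N(S)| = 6 ≥ |S| = 5, Hall's condition holds for this subset.

6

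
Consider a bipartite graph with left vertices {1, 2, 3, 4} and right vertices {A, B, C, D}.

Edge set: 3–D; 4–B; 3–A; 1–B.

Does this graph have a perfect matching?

No

The set {1, 2, 4} has only 1 neighbour ({B}), so by Hall's theorem at most 2 of the 4 left vertices can be matched.
Hence no matching covers every left vertex.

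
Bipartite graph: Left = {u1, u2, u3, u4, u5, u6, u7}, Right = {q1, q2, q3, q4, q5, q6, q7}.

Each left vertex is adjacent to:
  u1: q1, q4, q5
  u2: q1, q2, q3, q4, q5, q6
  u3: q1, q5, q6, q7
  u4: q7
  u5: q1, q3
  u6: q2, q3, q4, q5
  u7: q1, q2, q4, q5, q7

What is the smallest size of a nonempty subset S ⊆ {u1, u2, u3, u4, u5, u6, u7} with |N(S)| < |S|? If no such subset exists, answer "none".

A matching saturating every left vertex exists, for instance u1→q1, u2→q6, u3→q5, u4→q7, u5→q3, u6→q2, u7→q4.
By Hall's marriage theorem, this means |N(S)| ≥ |S| for every subset S, so no violating subset exists.

none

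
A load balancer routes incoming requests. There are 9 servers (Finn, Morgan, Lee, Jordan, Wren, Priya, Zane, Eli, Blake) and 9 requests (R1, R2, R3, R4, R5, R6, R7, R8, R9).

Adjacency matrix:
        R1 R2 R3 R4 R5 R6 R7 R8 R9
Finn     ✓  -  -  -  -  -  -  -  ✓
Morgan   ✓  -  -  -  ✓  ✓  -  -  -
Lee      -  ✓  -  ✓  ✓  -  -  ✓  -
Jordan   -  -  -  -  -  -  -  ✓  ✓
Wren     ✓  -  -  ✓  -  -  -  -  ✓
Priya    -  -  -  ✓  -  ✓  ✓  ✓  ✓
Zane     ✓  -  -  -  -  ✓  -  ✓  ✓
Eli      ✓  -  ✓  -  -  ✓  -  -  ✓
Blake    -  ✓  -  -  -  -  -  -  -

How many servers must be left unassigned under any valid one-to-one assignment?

One maximum matching: Finn–R1, Morgan–R5, Lee–R8, Jordan–R9, Wren–R4, Priya–R7, Zane–R6, Eli–R3, Blake–R2.
All 9 servers are matched, so no larger matching exists.
That matches 9 of the 9, leaving 0 unmatched; no matching can do better.

0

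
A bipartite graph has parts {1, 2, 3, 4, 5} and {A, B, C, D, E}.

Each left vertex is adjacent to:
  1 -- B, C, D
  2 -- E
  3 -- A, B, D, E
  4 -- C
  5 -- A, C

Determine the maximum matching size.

For example, pair 1–B, 2–E, 3–D, 4–C, 5–A.
This saturates every left vertex, so 5 is the maximum.

5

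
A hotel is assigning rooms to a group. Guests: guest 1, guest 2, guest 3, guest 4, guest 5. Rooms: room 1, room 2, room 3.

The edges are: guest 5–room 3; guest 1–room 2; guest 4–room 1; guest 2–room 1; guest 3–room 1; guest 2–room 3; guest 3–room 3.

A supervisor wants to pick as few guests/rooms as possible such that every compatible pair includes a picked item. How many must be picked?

A maximum matching has 3 edges (e.g. guest 1–room 2, guest 2–room 1, guest 3–room 3).
By König's theorem the minimum vertex cover has the same size. One such cover is {guest 1, room 1, room 3}.

3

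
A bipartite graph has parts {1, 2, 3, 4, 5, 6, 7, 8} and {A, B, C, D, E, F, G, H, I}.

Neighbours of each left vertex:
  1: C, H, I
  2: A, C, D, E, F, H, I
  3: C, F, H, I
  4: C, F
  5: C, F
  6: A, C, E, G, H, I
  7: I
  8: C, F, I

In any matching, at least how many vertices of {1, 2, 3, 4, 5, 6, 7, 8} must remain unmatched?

One maximum matching: 1–I, 2–A, 3–H, 4–C, 5–F, 6–G.
The set {1, 3, 4, 5, 7, 8} has only 4 neighbours ({C, F, H, I}), so by Hall's theorem at most 6 of the 8 left vertices can be matched.
That matches 6 of the 8, leaving 2 unmatched; no matching can do better.

2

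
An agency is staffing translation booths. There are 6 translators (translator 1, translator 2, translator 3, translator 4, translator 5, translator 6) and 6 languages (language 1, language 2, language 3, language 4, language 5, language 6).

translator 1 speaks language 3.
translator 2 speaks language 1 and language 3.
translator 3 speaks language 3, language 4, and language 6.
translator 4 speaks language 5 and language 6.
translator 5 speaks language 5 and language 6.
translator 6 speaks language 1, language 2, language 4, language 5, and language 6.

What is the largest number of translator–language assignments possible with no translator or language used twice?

6

One maximum matching: translator 1–language 3, translator 2–language 1, translator 3–language 4, translator 4–language 5, translator 5–language 6, translator 6–language 2.
All 6 translators are matched, so no larger matching exists.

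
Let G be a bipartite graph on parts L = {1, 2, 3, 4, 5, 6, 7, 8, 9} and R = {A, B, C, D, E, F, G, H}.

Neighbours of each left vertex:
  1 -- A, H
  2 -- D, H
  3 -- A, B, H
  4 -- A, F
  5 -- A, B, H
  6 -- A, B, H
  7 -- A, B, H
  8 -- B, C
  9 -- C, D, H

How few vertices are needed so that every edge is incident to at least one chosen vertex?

6

{4, A, B, C, D, H} is a vertex cover of size 6: every edge has an endpoint in this set.
No smaller cover exists because 1–A, 2–D, 3–H, 4–F, 5–B, 8–C is a matching of size 6, and a cover must include an endpoint of each of these disjoint edges (König's theorem).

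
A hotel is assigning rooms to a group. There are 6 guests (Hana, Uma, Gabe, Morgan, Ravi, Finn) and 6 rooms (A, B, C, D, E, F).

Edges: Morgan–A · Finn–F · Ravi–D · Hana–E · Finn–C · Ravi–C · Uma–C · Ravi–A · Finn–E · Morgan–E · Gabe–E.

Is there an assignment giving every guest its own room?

No

The set {Hana, Gabe} has only 1 neighbour ({E}), so by Hall's theorem at most 5 of the 6 guests can be matched.
Hence no matching covers every guest.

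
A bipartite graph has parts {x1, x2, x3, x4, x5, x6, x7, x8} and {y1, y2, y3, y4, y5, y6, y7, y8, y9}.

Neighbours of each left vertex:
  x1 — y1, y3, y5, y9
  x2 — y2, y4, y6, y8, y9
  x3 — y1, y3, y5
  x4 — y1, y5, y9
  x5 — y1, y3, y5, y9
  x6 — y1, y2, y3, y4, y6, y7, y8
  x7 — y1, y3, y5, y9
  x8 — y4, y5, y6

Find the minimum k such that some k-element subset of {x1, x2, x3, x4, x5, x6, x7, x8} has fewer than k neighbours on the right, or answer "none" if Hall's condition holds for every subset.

Take S = {x1, x3, x4, x5, x7}. Its neighbourhood is {y1, y3, y5, y9}, so |N(S)| = 4 < |S| = 5.
Every subset of size less than 5 has at least as many neighbours as members, so 5 is the minimum.

5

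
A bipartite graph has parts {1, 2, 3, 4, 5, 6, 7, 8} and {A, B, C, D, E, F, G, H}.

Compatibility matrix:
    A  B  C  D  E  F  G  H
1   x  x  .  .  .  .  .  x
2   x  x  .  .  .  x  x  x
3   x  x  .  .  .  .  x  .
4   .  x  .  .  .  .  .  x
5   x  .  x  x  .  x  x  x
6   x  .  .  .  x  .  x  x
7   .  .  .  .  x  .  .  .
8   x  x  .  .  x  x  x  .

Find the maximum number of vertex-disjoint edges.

7

For example, pair 1–A, 2–F, 3–B, 4–H, 5–D, 6–G, 7–E.
The set {1, 2, 3, 4, 6, 7, 8} has only 6 neighbours ({A, B, E, F, G, H}), so by Hall's theorem at most 7 of the 8 left vertices can be matched.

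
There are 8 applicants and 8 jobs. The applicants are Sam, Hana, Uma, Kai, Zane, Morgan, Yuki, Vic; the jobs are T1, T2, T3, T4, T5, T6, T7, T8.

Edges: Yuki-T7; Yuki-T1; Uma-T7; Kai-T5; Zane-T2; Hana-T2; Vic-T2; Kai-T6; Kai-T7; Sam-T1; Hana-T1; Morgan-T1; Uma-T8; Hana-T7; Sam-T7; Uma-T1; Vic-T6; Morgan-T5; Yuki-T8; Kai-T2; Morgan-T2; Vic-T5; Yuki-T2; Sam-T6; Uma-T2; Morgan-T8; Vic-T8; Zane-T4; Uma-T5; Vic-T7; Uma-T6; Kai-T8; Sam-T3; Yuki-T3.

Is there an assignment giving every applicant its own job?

For example, pair Sam–T1, Hana–T2, Uma–T6, Kai–T5, Zane–T4, Morgan–T8, Yuki–T3, Vic–T7.
Every applicant is matched, so this is a perfect matching.

Yes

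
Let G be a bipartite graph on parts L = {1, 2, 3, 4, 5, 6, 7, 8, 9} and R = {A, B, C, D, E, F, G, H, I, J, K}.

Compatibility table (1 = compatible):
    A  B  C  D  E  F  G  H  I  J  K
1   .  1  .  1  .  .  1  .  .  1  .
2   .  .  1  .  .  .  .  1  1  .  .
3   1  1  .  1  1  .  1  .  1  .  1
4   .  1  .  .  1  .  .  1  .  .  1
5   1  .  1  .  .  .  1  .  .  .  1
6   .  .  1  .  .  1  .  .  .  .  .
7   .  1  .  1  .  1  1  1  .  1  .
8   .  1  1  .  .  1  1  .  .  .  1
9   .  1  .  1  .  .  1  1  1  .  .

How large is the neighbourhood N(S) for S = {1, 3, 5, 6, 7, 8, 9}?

11

The union of neighbours of {1, 3, 5, 6, 7, 8, 9} is {A, B, C, D, E, F, G, H, I, J, K}, which has 11 elements.
Since |N(S)| = 11 ≥ |S| = 7, Hall's condition holds for this subset.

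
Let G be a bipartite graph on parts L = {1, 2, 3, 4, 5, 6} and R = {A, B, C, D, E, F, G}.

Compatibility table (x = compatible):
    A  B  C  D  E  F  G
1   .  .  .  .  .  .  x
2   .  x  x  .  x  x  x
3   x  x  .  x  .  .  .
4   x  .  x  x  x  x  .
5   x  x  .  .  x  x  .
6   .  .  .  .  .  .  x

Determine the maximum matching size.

5

One maximum matching: 1→G, 2→E, 3→D, 4→A, 5→B.
The set {1, 6} has only 1 neighbour ({G}), so by Hall's theorem at most 5 of the 6 left vertices can be matched.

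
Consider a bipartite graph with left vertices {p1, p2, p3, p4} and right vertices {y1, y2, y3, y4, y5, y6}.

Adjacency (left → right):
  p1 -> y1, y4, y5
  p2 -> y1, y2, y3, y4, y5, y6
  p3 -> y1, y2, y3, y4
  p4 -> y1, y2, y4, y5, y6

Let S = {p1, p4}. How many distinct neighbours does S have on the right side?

5

The union of neighbours of {p1, p4} is {y1, y2, y4, y5, y6}, which has 5 elements.
Since |N(S)| = 5 ≥ |S| = 2, Hall's condition holds for this subset.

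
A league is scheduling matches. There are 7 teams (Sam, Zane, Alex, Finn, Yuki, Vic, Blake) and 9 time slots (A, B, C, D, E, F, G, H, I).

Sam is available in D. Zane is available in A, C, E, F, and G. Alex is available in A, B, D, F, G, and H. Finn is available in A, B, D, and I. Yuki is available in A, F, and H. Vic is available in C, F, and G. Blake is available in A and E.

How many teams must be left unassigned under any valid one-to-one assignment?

0

A valid assignment of size 7: Sam–D, Zane–A, Alex–G, Finn–I, Yuki–H, Vic–F, Blake–E.
This saturates every team, so 7 is the maximum.
That matches 7 of the 7, leaving 0 unmatched; no matching can do better.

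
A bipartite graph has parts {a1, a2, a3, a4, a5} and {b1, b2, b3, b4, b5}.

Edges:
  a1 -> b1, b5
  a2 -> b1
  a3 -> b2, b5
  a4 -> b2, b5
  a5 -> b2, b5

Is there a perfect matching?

No

The set {a1, a2, a3, a4, a5} has only 3 neighbours ({b1, b2, b5}), so by Hall's theorem at most 3 of the 5 left vertices can be matched.
Hence no matching covers every left vertex.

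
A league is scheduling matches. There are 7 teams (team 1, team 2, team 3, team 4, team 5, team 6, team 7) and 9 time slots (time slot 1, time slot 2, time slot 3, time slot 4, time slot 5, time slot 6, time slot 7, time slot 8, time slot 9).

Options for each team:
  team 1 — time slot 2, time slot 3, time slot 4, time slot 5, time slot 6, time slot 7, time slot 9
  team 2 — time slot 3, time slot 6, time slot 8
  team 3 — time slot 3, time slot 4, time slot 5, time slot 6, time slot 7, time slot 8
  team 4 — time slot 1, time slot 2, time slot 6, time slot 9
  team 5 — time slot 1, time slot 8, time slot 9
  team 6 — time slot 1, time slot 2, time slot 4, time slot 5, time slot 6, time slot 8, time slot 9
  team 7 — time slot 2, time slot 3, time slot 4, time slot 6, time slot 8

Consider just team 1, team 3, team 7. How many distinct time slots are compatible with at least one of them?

8

The union of neighbours of {team 1, team 3, team 7} is {time slot 2, time slot 3, time slot 4, time slot 5, time slot 6, time slot 7, time slot 8, time slot 9}, which has 8 elements.
Since |N(S)| = 8 ≥ |S| = 3, Hall's condition holds for this subset.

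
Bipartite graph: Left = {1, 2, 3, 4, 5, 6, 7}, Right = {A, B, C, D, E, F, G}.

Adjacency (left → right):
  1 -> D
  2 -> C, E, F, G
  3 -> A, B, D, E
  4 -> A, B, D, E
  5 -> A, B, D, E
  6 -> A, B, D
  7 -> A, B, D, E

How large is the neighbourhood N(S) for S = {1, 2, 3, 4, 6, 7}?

7

The union of neighbours of {1, 2, 3, 4, 6, 7} is {A, B, C, D, E, F, G}, which has 7 elements.
Since |N(S)| = 7 ≥ |S| = 6, Hall's condition holds for this subset.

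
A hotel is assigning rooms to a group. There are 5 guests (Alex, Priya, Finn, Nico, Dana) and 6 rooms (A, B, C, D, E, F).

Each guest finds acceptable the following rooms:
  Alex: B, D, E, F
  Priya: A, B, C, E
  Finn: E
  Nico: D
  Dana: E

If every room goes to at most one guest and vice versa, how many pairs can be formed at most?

4

For example, pair Alex-B, Priya-C, Finn-E, Nico-D.
The set {Finn, Dana} has only 1 neighbour ({E}), so by Hall's theorem at most 4 of the 5 guests can be matched.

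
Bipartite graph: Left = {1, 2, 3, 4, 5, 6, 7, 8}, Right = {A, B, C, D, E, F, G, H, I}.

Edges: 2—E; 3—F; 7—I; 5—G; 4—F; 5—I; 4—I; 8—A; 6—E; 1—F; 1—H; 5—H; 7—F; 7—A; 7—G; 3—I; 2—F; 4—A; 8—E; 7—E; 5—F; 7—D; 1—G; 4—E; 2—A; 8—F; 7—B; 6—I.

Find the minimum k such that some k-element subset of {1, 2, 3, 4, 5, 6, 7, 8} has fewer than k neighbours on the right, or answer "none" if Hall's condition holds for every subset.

Take S = {2, 3, 4, 6, 8}. Its neighbourhood is {A, E, F, I}, so |N(S)| = 4 < |S| = 5.
Every subset of size less than 5 has at least as many neighbours as members, so 5 is the minimum.

5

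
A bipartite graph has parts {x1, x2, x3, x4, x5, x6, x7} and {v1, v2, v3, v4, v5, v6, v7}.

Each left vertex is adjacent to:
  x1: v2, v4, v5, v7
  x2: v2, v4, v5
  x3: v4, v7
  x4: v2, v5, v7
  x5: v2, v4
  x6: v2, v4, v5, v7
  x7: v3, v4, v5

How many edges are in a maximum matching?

5

A valid assignment of size 5: x1–v7, x2–v5, x3–v4, x4–v2, x7–v3.
The set {x1, x2, x3, x4, x5, x6} has only 4 neighbours ({v2, v4, v5, v7}), so by Hall's theorem at most 5 of the 7 left vertices can be matched.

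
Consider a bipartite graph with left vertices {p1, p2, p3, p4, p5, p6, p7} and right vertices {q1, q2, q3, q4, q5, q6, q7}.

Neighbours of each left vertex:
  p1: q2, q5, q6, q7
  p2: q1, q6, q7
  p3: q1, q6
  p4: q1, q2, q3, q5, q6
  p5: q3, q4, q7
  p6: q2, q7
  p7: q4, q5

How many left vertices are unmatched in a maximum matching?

0

For example, pair p1-q7, p2-q6, p3-q1, p4-q3, p5-q4, p6-q2, p7-q5.
All 7 left vertices are matched, so no larger matching exists.
That matches 7 of the 7, leaving 0 unmatched; no matching can do better.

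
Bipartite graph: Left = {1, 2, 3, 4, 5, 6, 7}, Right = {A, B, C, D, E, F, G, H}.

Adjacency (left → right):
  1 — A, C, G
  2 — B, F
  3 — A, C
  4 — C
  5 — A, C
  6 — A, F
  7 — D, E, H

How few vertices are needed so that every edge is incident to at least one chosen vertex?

{1, 2, 6, 7, A, C} is a vertex cover of size 6: every edge has an endpoint in this set.
No smaller cover exists because 1–G, 2–B, 3–A, 4–C, 6–F, 7–E is a matching of size 6, and a cover must include an endpoint of each of these disjoint edges (König's theorem).

6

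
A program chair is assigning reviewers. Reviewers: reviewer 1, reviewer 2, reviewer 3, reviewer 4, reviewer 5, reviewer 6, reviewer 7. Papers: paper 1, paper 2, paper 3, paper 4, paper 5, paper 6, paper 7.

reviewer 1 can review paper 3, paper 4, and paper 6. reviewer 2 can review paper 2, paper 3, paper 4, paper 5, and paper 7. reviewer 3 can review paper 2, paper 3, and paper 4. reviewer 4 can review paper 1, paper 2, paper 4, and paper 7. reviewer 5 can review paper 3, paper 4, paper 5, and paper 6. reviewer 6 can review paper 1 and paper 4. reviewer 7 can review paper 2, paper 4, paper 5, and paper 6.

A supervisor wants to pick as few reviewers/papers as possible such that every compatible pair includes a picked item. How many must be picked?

7

{reviewer 1, reviewer 2, reviewer 3, reviewer 4, reviewer 5, reviewer 6, reviewer 7} is a vertex cover of size 7: every edge has an endpoint in this set.
No smaller cover exists because reviewer 1–paper 3, reviewer 2–paper 5, reviewer 3–paper 2, reviewer 4–paper 7, reviewer 5–paper 6, reviewer 6–paper 1, reviewer 7–paper 4 is a matching of size 7, and a cover must include an endpoint of each of these disjoint edges (König's theorem).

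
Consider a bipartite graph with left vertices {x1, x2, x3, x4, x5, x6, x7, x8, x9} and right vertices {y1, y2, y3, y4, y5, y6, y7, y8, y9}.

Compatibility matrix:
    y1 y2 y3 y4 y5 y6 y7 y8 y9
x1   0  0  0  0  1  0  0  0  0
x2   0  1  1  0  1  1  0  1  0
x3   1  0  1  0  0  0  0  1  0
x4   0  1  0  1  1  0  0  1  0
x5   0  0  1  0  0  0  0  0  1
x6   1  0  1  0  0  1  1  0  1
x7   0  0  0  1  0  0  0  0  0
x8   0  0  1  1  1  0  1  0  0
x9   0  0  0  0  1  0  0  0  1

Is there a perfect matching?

A valid assignment of size 9: x1–y5, x2–y8, x3–y1, x4–y2, x5–y3, x6–y6, x7–y4, x8–y7, x9–y9.
All 9 left vertices are covered.

Yes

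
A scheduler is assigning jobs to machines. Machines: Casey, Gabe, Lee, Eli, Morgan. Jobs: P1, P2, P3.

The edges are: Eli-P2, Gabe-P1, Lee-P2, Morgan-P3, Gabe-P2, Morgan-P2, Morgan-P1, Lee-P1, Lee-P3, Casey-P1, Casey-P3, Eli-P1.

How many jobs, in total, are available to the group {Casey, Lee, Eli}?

3

The union of neighbours of {Casey, Lee, Eli} is {P1, P2, P3}, which has 3 elements.
Since |N(S)| = 3 ≥ |S| = 3, Hall's condition holds for this subset.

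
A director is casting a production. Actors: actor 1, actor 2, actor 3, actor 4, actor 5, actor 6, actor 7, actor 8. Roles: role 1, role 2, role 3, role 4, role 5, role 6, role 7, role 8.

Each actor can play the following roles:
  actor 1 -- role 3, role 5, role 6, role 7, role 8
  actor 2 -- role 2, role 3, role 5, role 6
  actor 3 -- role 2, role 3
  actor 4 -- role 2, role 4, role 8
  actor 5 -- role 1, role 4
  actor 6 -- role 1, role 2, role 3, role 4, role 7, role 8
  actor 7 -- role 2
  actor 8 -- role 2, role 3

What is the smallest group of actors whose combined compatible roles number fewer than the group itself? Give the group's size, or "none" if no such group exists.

Take S = {actor 3, actor 7, actor 8}. Its neighbourhood is {role 2, role 3}, so |N(S)| = 2 < |S| = 3.
Every subset of size less than 3 has at least as many neighbours as members, so 3 is the minimum.

3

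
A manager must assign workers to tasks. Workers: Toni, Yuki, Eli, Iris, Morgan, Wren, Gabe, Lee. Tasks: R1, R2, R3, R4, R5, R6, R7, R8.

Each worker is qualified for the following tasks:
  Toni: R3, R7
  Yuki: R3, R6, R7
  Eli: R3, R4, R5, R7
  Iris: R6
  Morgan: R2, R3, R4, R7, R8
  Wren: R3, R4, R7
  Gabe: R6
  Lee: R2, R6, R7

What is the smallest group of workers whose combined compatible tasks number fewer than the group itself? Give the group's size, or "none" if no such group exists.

2

Take S = {Iris, Gabe}. Its neighbourhood is {R6}, so |N(S)| = 1 < |S| = 2.
No single vertex violates Hall's condition since each has at least one neighbour, so 2 is the minimum.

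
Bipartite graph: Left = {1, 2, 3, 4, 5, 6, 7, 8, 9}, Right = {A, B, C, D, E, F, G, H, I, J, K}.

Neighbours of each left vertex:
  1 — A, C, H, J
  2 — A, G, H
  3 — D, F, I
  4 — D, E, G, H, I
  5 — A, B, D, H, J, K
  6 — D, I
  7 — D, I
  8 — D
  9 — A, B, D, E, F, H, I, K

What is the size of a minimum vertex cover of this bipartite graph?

8

{1, 2, 3, 4, 5, 9, D, I} is a vertex cover of size 8: every edge has an endpoint in this set.
No smaller cover exists because 1–C, 2–H, 3–F, 4–G, 5–J, 6–I, 7–D, 9–A is a matching of size 8, and a cover must include an endpoint of each of these disjoint edges (König's theorem).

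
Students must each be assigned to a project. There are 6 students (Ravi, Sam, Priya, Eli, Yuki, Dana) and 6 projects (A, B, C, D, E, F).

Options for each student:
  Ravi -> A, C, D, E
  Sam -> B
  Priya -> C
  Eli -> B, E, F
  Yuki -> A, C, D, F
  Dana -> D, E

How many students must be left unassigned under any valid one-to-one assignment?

For example, pair Ravi→A, Sam→B, Priya→C, Eli→F, Yuki→D, Dana→E.
All 6 students are matched, so no larger matching exists.
That matches 6 of the 6, leaving 0 unmatched; no matching can do better.

0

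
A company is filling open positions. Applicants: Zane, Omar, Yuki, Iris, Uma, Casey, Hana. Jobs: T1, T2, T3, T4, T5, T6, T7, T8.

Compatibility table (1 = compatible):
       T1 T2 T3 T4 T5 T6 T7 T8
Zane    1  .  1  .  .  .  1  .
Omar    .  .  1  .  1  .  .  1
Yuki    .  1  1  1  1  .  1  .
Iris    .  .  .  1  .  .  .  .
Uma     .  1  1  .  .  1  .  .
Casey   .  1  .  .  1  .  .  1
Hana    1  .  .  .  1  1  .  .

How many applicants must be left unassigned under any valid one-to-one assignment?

A valid assignment of size 7: Zane–T1, Omar–T8, Yuki–T7, Iris–T4, Uma–T6, Casey–T2, Hana–T5.
All 7 applicants are matched, so no larger matching exists.
That matches 7 of the 7, leaving 0 unmatched; no matching can do better.

0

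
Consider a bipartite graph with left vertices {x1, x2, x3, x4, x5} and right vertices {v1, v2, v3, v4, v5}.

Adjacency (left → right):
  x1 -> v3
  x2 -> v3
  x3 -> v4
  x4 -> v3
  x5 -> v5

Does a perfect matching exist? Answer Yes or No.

The set {x1, x2, x4} has only 1 neighbour ({v3}), so by Hall's theorem at most 3 of the 5 left vertices can be matched.
Hence no matching covers every left vertex.

No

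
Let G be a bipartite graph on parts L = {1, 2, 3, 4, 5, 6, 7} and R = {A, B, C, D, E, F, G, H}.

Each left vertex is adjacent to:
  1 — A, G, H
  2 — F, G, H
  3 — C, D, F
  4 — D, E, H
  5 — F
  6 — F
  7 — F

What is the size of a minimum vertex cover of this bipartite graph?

A maximum matching has 5 edges (e.g. 1–H, 2–G, 3–C, 4–E, 5–F).
By König's theorem the minimum vertex cover has the same size. One such cover is {1, 2, 3, 4, F}.

5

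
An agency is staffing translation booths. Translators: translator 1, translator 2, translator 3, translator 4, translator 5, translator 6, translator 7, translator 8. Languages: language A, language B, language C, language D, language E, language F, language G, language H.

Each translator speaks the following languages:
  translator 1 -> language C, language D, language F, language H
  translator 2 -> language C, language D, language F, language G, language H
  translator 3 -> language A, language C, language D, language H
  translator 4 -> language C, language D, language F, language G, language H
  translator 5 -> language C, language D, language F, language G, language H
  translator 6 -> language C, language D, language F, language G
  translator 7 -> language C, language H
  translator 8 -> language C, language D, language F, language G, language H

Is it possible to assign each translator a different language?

No

The set {translator 1, translator 2, translator 4, translator 5, translator 6, translator 7, translator 8} has only 5 neighbours ({language C, language D, language F, language G, language H}), so by Hall's theorem at most 6 of the 8 translators can be matched.
Hence no matching covers every translator.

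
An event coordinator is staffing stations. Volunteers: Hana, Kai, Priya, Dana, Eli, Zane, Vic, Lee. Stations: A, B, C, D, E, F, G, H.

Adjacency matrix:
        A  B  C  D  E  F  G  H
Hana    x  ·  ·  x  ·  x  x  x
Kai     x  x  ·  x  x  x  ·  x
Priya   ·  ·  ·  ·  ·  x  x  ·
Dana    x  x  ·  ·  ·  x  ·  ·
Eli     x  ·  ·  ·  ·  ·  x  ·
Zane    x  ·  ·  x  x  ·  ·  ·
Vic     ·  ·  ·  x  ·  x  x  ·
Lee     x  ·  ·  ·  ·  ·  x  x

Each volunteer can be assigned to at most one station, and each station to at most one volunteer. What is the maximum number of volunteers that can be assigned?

7

A valid assignment of size 7: Hana-H, Kai-E, Priya-G, Dana-B, Eli-A, Zane-D, Vic-F.
The set {Hana, Kai, Priya, Dana, Eli, Zane, Vic, Lee} has only 7 neighbours ({A, B, D, E, F, G, H}), so by Hall's theorem at most 7 of the 8 volunteers can be matched.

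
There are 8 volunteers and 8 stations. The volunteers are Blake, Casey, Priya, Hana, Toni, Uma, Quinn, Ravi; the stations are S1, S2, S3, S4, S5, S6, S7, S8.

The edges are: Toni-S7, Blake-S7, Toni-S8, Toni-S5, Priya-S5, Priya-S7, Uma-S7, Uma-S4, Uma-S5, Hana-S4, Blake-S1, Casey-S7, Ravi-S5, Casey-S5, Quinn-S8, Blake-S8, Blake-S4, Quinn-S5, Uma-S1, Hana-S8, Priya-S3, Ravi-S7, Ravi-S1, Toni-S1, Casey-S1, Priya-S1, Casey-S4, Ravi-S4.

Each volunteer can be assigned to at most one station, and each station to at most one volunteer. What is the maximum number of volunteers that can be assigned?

6

A valid assignment of size 6: Blake→S1, Casey→S5, Priya→S3, Hana→S8, Toni→S7, Uma→S4.
The set {Blake, Casey, Hana, Toni, Uma, Quinn, Ravi} has only 5 neighbours ({S1, S4, S5, S7, S8}), so by Hall's theorem at most 6 of the 8 volunteers can be matched.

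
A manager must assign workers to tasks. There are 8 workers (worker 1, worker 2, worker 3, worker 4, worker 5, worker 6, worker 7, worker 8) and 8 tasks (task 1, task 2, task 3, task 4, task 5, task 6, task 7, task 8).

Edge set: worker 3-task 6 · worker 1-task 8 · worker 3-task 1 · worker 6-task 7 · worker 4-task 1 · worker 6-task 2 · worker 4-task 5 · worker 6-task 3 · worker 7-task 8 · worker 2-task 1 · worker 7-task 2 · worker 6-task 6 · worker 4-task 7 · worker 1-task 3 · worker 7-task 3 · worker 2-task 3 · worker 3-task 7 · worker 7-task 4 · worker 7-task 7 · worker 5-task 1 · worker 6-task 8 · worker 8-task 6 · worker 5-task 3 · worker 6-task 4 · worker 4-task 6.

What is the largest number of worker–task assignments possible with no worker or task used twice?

A valid assignment of size 8: worker 1-task 8, worker 2-task 3, worker 3-task 7, worker 4-task 5, worker 5-task 1, worker 6-task 4, worker 7-task 2, worker 8-task 6.
All 8 workers are matched, so no larger matching exists.

8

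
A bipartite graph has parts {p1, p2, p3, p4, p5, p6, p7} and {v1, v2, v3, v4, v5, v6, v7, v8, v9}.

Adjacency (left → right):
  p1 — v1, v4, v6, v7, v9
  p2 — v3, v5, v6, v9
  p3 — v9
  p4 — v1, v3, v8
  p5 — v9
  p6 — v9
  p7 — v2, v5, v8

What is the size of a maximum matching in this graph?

A valid assignment of size 5: p1–v6, p2–v3, p3–v9, p4–v1, p7–v2.
The set {p3, p5, p6} has only 1 neighbour ({v9}), so by Hall's theorem at most 5 of the 7 left vertices can be matched.

5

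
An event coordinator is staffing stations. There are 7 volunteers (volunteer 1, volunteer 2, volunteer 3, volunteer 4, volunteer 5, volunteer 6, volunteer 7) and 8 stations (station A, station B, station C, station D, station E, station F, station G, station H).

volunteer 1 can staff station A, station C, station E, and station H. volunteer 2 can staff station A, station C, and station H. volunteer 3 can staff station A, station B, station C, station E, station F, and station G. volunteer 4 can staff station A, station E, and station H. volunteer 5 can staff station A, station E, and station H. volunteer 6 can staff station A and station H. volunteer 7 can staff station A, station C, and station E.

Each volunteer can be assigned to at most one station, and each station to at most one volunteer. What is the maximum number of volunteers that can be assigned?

5

For example, pair volunteer 1–station E, volunteer 2–station C, volunteer 3–station B, volunteer 4–station H, volunteer 5–station A.
The set {volunteer 1, volunteer 2, volunteer 4, volunteer 5, volunteer 6, volunteer 7} has only 4 neighbours ({station A, station C, station E, station H}), so by Hall's theorem at most 5 of the 7 volunteers can be matched.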